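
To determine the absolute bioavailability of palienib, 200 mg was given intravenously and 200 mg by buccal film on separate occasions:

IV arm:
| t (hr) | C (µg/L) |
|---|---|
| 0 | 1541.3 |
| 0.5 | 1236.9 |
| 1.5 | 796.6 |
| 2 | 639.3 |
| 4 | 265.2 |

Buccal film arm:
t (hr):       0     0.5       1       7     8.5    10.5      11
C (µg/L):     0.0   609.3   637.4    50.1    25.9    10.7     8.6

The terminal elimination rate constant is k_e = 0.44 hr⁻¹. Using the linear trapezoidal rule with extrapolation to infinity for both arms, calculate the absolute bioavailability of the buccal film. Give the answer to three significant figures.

Trapezoidal AUC_0→4 (IV):
  [0→0.5]: (1541.3+1236.9)/2 × 0.5 = 694.55
  [0.5→1.5]: (1236.9+796.6)/2 × 1 = 1016.75
  [1.5→2]: (796.6+639.3)/2 × 0.5 = 358.975
  [2→4]: (639.3+265.2)/2 × 2 = 904.5
  Sum = 2974.775 µg/L·hr
IV tail: 265.2/0.44 = 602.727; AUC_iv,0→∞ = 2974.775 + 602.727 = 3577.502 µg/L·hr
Trapezoidal AUC_0→11 (buccal film):
  [0→0.5]: (0.0+609.3)/2 × 0.5 = 152.325
  [0.5→1]: (609.3+637.4)/2 × 0.5 = 311.675
  [1→7]: (637.4+50.1)/2 × 6 = 2062.5
  [7→8.5]: (50.1+25.9)/2 × 1.5 = 57.0
  [8.5→10.5]: (25.9+10.7)/2 × 2 = 36.6
  [10.5→11]: (10.7+8.6)/2 × 0.5 = 4.825
  Sum = 2624.925 µg/L·hr
buccal film tail: 8.6/0.44 = 19.545; AUC_ev,0→∞ = 2624.925 + 19.545 = 2644.47 µg/L·hr
F = (AUC_ev/D_ev)/(AUC_iv/D_iv) = (2644.47/200)/(3577.502/200) = 13.22235/17.88751 = 0.7392

F = 0.739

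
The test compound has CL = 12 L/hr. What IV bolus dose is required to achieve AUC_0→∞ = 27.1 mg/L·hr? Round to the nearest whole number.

Dose = 325 mg

Dose_iv = CL × AUC_0→∞
     = 12 × 27.1 = 325.2 mg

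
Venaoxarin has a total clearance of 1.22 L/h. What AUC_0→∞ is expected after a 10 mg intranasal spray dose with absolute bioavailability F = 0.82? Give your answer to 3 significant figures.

AUC_0→∞ = F × Dose / CL
        = 0.82 × 10 / 1.22 = 6.72131 mg/L·h

AUC = 6.72 mg/L·h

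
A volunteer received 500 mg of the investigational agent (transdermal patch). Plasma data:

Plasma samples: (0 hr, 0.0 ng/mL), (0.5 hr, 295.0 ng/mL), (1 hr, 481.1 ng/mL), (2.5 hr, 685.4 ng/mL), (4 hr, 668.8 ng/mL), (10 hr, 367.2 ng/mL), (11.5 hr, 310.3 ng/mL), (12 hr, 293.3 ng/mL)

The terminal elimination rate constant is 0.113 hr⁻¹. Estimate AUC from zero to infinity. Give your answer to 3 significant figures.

Trapezoidal AUC_0→12:
  [0→0.5]: (0.0+295.0)/2 × 0.5 = 73.75
  [0.5→1]: (295.0+481.1)/2 × 0.5 = 194.025
  [1→2.5]: (481.1+685.4)/2 × 1.5 = 874.875
  [2.5→4]: (685.4+668.8)/2 × 1.5 = 1015.65
  [4→10]: (668.8+367.2)/2 × 6 = 3108.0
  [10→11.5]: (367.2+310.3)/2 × 1.5 = 508.125
  [11.5→12]: (310.3+293.3)/2 × 0.5 = 150.9
  Sum = 5925.325 ng/mL·hr
Extrapolated tail: C_last / k_e = 293.3 / 0.113 = 2595.575
AUC_0→∞ = 5925.325 + 2595.575 = 8520.9 ng/mL·hr

AUC = 8520 ng/mL·hr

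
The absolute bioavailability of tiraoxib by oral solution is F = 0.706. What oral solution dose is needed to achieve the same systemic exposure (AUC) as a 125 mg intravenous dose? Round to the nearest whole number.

For equal systemic exposure: F × D_ev = D_iv
D_ev = D_iv / F = 125 / 0.706 = 177.054 mg

D_oral = 177 mg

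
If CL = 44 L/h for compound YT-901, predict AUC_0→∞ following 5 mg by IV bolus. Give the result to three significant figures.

AUC = 0.114 mg/L·h

AUC_0→∞ = Dose_iv / CL
        = 5 / 44 = 0.113636 mg/L·h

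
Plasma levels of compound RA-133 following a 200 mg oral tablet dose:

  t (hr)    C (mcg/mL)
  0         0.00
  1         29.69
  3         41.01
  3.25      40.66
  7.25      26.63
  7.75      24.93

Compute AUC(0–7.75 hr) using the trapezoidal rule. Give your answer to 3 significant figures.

AUC = 243 mcg/mL·hr

Trapezoidal AUC_0→7.75:
  [0→1]: (0.00+29.69)/2 × 1 = 14.845
  [1→3]: (29.69+41.01)/2 × 2 = 70.7
  [3→3.25]: (41.01+40.66)/2 × 0.25 = 10.20875
  [3.25→7.25]: (40.66+26.63)/2 × 4 = 134.58
  [7.25→7.75]: (26.63+24.93)/2 × 0.5 = 12.89
  Sum = 243.22375 mcg/mL·hr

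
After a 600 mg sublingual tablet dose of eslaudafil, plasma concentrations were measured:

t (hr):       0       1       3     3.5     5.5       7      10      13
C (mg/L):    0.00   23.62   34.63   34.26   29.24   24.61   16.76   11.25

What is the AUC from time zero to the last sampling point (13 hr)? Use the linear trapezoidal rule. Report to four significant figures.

Trapezoidal AUC_0→13:
  [0→1]: (0.00+23.62)/2 × 1 = 11.81
  [1→3]: (23.62+34.63)/2 × 2 = 58.25
  [3→3.5]: (34.63+34.26)/2 × 0.5 = 17.2225
  [3.5→5.5]: (34.26+29.24)/2 × 2 = 63.5
  [5.5→7]: (29.24+24.61)/2 × 1.5 = 40.3875
  [7→10]: (24.61+16.76)/2 × 3 = 62.055
  [10→13]: (16.76+11.25)/2 × 3 = 42.015
  Sum = 295.24 mg/L·hr

AUC = 295.2 mg/L·hr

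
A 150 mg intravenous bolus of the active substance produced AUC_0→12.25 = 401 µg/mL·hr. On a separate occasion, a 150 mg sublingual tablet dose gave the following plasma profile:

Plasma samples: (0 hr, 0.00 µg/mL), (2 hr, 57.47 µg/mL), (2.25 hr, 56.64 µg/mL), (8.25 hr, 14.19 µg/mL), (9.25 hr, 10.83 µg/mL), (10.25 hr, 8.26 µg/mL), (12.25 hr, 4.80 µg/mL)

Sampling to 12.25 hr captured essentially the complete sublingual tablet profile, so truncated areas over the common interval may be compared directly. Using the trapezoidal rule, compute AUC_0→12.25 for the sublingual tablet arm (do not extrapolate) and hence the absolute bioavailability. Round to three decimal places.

Trapezoidal AUC_0→12.25 (sublingual tablet):
  [0→2]: (0.00+57.47)/2 × 2 = 57.47
  [2→2.25]: (57.47+56.64)/2 × 0.25 = 14.26375
  [2.25→8.25]: (56.64+14.19)/2 × 6 = 212.49
  [8.25→9.25]: (14.19+10.83)/2 × 1 = 12.51
  [9.25→10.25]: (10.83+8.26)/2 × 1 = 9.545
  [10.25→12.25]: (8.26+4.80)/2 × 2 = 13.06
  Sum = 319.33875 µg/mL·hr
F = (AUC_ev/D_ev)/(AUC_iv/D_iv) = (319.33875/150)/(401/150) = 2.128925/2.67333 = 0.7964

F = 0.796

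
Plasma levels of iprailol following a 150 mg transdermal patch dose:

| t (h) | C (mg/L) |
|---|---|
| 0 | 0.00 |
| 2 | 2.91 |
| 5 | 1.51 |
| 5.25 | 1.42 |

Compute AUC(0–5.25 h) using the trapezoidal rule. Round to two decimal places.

AUC = 9.91 mg/L·h

Trapezoidal AUC_0→5.25:
  [0→2]: (0.00+2.91)/2 × 2 = 2.91
  [2→5]: (2.91+1.51)/2 × 3 = 6.63
  [5→5.25]: (1.51+1.42)/2 × 0.25 = 0.36625
  Sum = 9.90625 mg/L·h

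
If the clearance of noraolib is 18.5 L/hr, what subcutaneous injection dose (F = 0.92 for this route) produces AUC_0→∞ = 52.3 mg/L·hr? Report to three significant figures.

Dose = 1050 mg

Dose = CL × AUC_0→∞ / F
     = 18.5 × 52.3 / 0.92 = 1051.68 mg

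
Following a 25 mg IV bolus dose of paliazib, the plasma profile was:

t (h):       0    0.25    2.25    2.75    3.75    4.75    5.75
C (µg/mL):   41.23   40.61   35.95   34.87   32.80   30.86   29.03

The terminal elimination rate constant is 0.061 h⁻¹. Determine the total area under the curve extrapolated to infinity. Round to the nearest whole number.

AUC = 676 µg/mL·h

Trapezoidal AUC_0→5.75:
  [0→0.25]: (41.23+40.61)/2 × 0.25 = 10.23
  [0.25→2.25]: (40.61+35.95)/2 × 2 = 76.56
  [2.25→2.75]: (35.95+34.87)/2 × 0.5 = 17.705
  [2.75→3.75]: (34.87+32.80)/2 × 1 = 33.835
  [3.75→4.75]: (32.80+30.86)/2 × 1 = 31.83
  [4.75→5.75]: (30.86+29.03)/2 × 1 = 29.945
  Sum = 200.105 µg/mL·h
Extrapolated tail: C_last / k_e = 29.03 / 0.061 = 475.902
AUC_0→∞ = 200.105 + 475.902 = 676.007 µg/mL·h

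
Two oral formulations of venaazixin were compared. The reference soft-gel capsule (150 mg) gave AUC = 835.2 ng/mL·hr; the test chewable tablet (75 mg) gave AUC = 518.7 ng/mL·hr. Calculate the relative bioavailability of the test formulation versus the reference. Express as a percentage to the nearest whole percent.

F_rel = 124%

F_rel = (AUC_test/D_test) / (AUC_ref/D_ref)
      = (518.7/75) / (835.2/150)
      = 6.916 / 5.568 = 1.2421 = 124.21%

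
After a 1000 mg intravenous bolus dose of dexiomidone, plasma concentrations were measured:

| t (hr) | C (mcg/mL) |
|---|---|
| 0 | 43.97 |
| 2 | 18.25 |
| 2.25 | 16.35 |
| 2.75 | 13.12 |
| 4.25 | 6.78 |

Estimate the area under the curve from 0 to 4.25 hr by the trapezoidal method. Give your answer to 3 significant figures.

AUC = 88.8 mcg/mL·hr

Trapezoidal AUC_0→4.25:
  [0→2]: (43.97+18.25)/2 × 2 = 62.22
  [2→2.25]: (18.25+16.35)/2 × 0.25 = 4.325
  [2.25→2.75]: (16.35+13.12)/2 × 0.5 = 7.3675
  [2.75→4.25]: (13.12+6.78)/2 × 1.5 = 14.925
  Sum = 88.8375 mcg/mL·hr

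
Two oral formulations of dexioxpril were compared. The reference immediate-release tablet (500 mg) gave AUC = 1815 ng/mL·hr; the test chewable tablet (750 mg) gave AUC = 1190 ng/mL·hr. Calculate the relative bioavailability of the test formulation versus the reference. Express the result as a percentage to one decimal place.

F_rel = (AUC_test/D_test) / (AUC_ref/D_ref)
      = (1190/750) / (1815/500)
      = 1.58667 / 3.63 = 0.4371 = 43.71%

F_rel = 43.7%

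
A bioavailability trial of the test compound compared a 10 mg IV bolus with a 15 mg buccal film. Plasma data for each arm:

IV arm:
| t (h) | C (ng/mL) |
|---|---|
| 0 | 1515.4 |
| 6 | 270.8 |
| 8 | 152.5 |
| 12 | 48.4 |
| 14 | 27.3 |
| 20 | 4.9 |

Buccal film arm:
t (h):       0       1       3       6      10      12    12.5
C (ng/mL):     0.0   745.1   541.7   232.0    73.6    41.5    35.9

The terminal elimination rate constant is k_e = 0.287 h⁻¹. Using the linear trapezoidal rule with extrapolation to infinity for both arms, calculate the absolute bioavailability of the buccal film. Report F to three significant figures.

F = 0.386

Trapezoidal AUC_0→20 (IV):
  [0→6]: (1515.4+270.8)/2 × 6 = 5358.6
  [6→8]: (270.8+152.5)/2 × 2 = 423.3
  [8→12]: (152.5+48.4)/2 × 4 = 401.8
  [12→14]: (48.4+27.3)/2 × 2 = 75.7
  [14→20]: (27.3+4.9)/2 × 6 = 96.6
  Sum = 6356.0 ng/mL·h
IV tail: 4.9/0.287 = 17.073; AUC_iv,0→∞ = 6356.0 + 17.073 = 6373.073 ng/mL·h
Trapezoidal AUC_0→12.5 (buccal film):
  [0→1]: (0.0+745.1)/2 × 1 = 372.55
  [1→3]: (745.1+541.7)/2 × 2 = 1286.8
  [3→6]: (541.7+232.0)/2 × 3 = 1160.55
  [6→10]: (232.0+73.6)/2 × 4 = 611.2
  [10→12]: (73.6+41.5)/2 × 2 = 115.1
  [12→12.5]: (41.5+35.9)/2 × 0.5 = 19.35
  Sum = 3565.55 ng/mL·h
buccal film tail: 35.9/0.287 = 125.087; AUC_ev,0→∞ = 3565.55 + 125.087 = 3690.637 ng/mL·h
F = (AUC_ev/D_ev)/(AUC_iv/D_iv) = (3690.637/15)/(6373.073/10) = 246.042/637.3073 = 0.3861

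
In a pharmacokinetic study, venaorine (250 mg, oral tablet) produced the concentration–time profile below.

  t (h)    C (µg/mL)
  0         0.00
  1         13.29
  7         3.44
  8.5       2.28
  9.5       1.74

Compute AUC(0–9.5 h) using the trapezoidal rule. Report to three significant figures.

Trapezoidal AUC_0→9.5:
  [0→1]: (0.00+13.29)/2 × 1 = 6.645
  [1→7]: (13.29+3.44)/2 × 6 = 50.19
  [7→8.5]: (3.44+2.28)/2 × 1.5 = 4.29
  [8.5→9.5]: (2.28+1.74)/2 × 1 = 2.01
  Sum = 63.135 µg/mL·h

AUC = 63.1 µg/mL·h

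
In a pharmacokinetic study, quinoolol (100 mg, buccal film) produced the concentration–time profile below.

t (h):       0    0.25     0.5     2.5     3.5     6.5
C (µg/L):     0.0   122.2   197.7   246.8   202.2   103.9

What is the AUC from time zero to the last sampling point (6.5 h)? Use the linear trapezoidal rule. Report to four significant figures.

Trapezoidal AUC_0→6.5:
  [0→0.25]: (0.0+122.2)/2 × 0.25 = 15.275
  [0.25→0.5]: (122.2+197.7)/2 × 0.25 = 39.9875
  [0.5→2.5]: (197.7+246.8)/2 × 2 = 444.5
  [2.5→3.5]: (246.8+202.2)/2 × 1 = 224.5
  [3.5→6.5]: (202.2+103.9)/2 × 3 = 459.15
  Sum = 1183.4125 µg/L·h

AUC = 1183 µg/L·h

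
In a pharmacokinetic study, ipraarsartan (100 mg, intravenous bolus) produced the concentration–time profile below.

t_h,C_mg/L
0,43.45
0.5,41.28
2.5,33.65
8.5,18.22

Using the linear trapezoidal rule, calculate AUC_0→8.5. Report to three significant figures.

Trapezoidal AUC_0→8.5:
  [0→0.5]: (43.45+41.28)/2 × 0.5 = 21.1825
  [0.5→2.5]: (41.28+33.65)/2 × 2 = 74.93
  [2.5→8.5]: (33.65+18.22)/2 × 6 = 155.61
  Sum = 251.7225 mg/L·h

AUC = 252 mg/L·h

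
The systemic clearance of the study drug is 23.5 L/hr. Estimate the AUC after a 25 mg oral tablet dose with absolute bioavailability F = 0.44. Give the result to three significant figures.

AUC_0→∞ = F × Dose / CL
        = 0.44 × 25 / 23.5 = 0.468085 mg/L·hr

AUC = 0.468 mg/L·hr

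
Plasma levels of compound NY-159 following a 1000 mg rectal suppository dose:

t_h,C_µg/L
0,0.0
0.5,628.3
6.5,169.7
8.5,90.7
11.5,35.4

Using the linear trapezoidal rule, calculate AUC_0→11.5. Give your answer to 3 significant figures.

AUC = 3000 µg/L·h

Trapezoidal AUC_0→11.5:
  [0→0.5]: (0.0+628.3)/2 × 0.5 = 157.075
  [0.5→6.5]: (628.3+169.7)/2 × 6 = 2394.0
  [6.5→8.5]: (169.7+90.7)/2 × 2 = 260.4
  [8.5→11.5]: (90.7+35.4)/2 × 3 = 189.15
  Sum = 3000.625 µg/L·h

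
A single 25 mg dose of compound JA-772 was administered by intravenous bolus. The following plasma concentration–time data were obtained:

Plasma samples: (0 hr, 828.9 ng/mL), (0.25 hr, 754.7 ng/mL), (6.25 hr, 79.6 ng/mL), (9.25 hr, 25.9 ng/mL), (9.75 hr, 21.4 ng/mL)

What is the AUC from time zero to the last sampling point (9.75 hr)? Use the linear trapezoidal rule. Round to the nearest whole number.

AUC = 2871 ng/mL·hr

Trapezoidal AUC_0→9.75:
  [0→0.25]: (828.9+754.7)/2 × 0.25 = 197.95
  [0.25→6.25]: (754.7+79.6)/2 × 6 = 2502.9
  [6.25→9.25]: (79.6+25.9)/2 × 3 = 158.25
  [9.25→9.75]: (25.9+21.4)/2 × 0.5 = 11.825
  Sum = 2870.925 ng/mL·hr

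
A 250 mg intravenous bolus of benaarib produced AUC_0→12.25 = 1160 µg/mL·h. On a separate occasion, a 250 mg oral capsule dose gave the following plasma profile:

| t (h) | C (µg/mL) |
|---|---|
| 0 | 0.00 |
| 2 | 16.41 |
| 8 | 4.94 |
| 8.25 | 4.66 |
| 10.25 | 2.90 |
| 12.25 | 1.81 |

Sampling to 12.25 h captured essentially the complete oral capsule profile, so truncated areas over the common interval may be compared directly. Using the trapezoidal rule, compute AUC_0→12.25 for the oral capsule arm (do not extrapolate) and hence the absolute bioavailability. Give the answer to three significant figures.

F = 0.0810

Trapezoidal AUC_0→12.25 (oral capsule):
  [0→2]: (0.00+16.41)/2 × 2 = 16.41
  [2→8]: (16.41+4.94)/2 × 6 = 64.05
  [8→8.25]: (4.94+4.66)/2 × 0.25 = 1.2
  [8.25→10.25]: (4.66+2.90)/2 × 2 = 7.56
  [10.25→12.25]: (2.90+1.81)/2 × 2 = 4.71
  Sum = 93.93 µg/mL·h
F = (AUC_ev/D_ev)/(AUC_iv/D_iv) = (93.93/250)/(1160/250) = 0.37572/4.64 = 0.0810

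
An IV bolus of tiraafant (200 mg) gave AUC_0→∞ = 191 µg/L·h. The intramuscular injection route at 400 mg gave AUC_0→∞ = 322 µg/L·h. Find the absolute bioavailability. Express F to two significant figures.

F = 0.84

F = (AUC_ev / D_ev) / (AUC_iv / D_iv)
  = (322/400) / (191/200)
  = 0.805 / 0.955 = 0.8429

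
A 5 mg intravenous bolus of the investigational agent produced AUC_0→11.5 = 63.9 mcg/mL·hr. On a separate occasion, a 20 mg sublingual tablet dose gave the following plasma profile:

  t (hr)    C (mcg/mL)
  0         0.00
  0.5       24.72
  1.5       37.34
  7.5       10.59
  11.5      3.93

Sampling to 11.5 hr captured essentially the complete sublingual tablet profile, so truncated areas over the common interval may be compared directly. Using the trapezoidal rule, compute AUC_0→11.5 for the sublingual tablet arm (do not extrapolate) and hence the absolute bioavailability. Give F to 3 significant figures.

Trapezoidal AUC_0→11.5 (sublingual tablet):
  [0→0.5]: (0.00+24.72)/2 × 0.5 = 6.18
  [0.5→1.5]: (24.72+37.34)/2 × 1 = 31.03
  [1.5→7.5]: (37.34+10.59)/2 × 6 = 143.79
  [7.5→11.5]: (10.59+3.93)/2 × 4 = 29.04
  Sum = 210.04 mcg/mL·hr
F = (AUC_ev/D_ev)/(AUC_iv/D_iv) = (210.04/20)/(63.9/5) = 10.502/12.78 = 0.8218

F = 0.822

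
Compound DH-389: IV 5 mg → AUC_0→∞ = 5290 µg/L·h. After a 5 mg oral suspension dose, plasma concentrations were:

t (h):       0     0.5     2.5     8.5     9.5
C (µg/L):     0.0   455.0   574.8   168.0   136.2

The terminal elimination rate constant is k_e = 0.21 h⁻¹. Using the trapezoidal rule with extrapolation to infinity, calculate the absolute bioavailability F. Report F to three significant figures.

F = 0.789

Trapezoidal AUC_0→9.5 (oral suspension):
  [0→0.5]: (0.0+455.0)/2 × 0.5 = 113.75
  [0.5→2.5]: (455.0+574.8)/2 × 2 = 1029.8
  [2.5→8.5]: (574.8+168.0)/2 × 6 = 2228.4
  [8.5→9.5]: (168.0+136.2)/2 × 1 = 152.1
  Sum = 3524.05 µg/L·h
Tail: C_last/k_e = 136.2/0.21 = 648.571
AUC_0→∞ (oral suspension) = 3524.05 + 648.571 = 4172.621 µg/L·h
F = (AUC_ev/D_ev)/(AUC_iv/D_iv) = (4172.621/5)/(5290/5) = 834.5242/1058 = 0.7888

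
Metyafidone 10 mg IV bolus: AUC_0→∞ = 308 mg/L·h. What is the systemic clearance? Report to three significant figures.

CL = Dose_iv / AUC_0→∞
   = 10 / 308 = 0.0324675 L/h

CL = 0.0325 L/h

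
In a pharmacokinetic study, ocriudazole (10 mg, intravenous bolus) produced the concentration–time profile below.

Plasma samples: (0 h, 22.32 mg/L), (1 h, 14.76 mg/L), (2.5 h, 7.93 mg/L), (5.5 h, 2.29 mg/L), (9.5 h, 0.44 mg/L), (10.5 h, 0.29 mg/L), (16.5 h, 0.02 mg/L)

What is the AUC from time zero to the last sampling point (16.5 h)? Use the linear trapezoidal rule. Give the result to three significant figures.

Trapezoidal AUC_0→16.5:
  [0→1]: (22.32+14.76)/2 × 1 = 18.54
  [1→2.5]: (14.76+7.93)/2 × 1.5 = 17.0175
  [2.5→5.5]: (7.93+2.29)/2 × 3 = 15.33
  [5.5→9.5]: (2.29+0.44)/2 × 4 = 5.46
  [9.5→10.5]: (0.44+0.29)/2 × 1 = 0.365
  [10.5→16.5]: (0.29+0.02)/2 × 6 = 0.93
  Sum = 57.6425 mg/L·h

AUC = 57.6 mg/L·h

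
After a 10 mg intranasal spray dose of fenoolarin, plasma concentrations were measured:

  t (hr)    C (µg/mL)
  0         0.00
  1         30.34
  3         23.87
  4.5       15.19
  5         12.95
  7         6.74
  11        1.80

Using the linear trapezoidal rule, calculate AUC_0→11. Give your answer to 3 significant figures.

AUC = 142 µg/mL·hr

Trapezoidal AUC_0→11:
  [0→1]: (0.00+30.34)/2 × 1 = 15.17
  [1→3]: (30.34+23.87)/2 × 2 = 54.21
  [3→4.5]: (23.87+15.19)/2 × 1.5 = 29.295
  [4.5→5]: (15.19+12.95)/2 × 0.5 = 7.035
  [5→7]: (12.95+6.74)/2 × 2 = 19.69
  [7→11]: (6.74+1.80)/2 × 4 = 17.08
  Sum = 142.48 µg/mL·hr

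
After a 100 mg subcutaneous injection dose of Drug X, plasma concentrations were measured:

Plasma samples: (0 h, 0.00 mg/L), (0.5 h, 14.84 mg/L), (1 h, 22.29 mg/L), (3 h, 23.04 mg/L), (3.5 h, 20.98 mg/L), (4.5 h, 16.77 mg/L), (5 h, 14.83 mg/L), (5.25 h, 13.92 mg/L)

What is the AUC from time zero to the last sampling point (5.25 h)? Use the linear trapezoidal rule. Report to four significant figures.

Trapezoidal AUC_0→5.25:
  [0→0.5]: (0.00+14.84)/2 × 0.5 = 3.71
  [0.5→1]: (14.84+22.29)/2 × 0.5 = 9.2825
  [1→3]: (22.29+23.04)/2 × 2 = 45.33
  [3→3.5]: (23.04+20.98)/2 × 0.5 = 11.005
  [3.5→4.5]: (20.98+16.77)/2 × 1 = 18.875
  [4.5→5]: (16.77+14.83)/2 × 0.5 = 7.9
  [5→5.25]: (14.83+13.92)/2 × 0.25 = 3.59375
  Sum = 99.69625 mg/L·h

AUC = 99.70 mg/L·h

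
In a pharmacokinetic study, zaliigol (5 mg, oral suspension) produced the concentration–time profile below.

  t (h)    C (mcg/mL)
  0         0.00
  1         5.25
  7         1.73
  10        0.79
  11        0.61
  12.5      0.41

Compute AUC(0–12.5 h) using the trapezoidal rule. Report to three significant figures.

Trapezoidal AUC_0→12.5:
  [0→1]: (0.00+5.25)/2 × 1 = 2.625
  [1→7]: (5.25+1.73)/2 × 6 = 20.94
  [7→10]: (1.73+0.79)/2 × 3 = 3.78
  [10→11]: (0.79+0.61)/2 × 1 = 0.7
  [11→12.5]: (0.61+0.41)/2 × 1.5 = 0.765
  Sum = 28.81 mcg/mL·h

AUC = 28.8 mcg/mL·h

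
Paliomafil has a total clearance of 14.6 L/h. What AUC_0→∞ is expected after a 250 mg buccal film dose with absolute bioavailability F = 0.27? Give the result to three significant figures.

AUC_0→∞ = F × Dose / CL
        = 0.27 × 250 / 14.6 = 4.62329 mg/L·h

AUC = 4.62 mg/L·h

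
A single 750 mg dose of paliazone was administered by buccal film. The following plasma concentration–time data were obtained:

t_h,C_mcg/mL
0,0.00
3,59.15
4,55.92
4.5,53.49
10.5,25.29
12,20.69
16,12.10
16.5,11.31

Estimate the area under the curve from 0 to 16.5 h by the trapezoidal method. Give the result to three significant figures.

AUC = 516 mcg/mL·h

Trapezoidal AUC_0→16.5:
  [0→3]: (0.00+59.15)/2 × 3 = 88.725
  [3→4]: (59.15+55.92)/2 × 1 = 57.535
  [4→4.5]: (55.92+53.49)/2 × 0.5 = 27.3525
  [4.5→10.5]: (53.49+25.29)/2 × 6 = 236.34
  [10.5→12]: (25.29+20.69)/2 × 1.5 = 34.485
  [12→16]: (20.69+12.10)/2 × 4 = 65.58
  [16→16.5]: (12.10+11.31)/2 × 0.5 = 5.8525
  Sum = 515.87 mcg/mL·h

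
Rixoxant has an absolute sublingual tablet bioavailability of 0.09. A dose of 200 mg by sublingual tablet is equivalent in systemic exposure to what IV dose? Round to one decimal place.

D_iv = 18.0 mg

Systemic exposure from an extravascular dose = F × D_ev, so the equivalent IV dose is F × D_ev.
D_iv = F × D_ev = 0.09 × 200 = 18 mg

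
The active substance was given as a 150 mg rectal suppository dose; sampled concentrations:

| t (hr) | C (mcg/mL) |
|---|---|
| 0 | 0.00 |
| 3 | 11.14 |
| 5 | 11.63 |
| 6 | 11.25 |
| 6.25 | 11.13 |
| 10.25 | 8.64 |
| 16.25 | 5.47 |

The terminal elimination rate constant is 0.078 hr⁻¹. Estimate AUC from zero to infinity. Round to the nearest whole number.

AUC = 206 mcg/mL·hr

Trapezoidal AUC_0→16.25:
  [0→3]: (0.00+11.14)/2 × 3 = 16.71
  [3→5]: (11.14+11.63)/2 × 2 = 22.77
  [5→6]: (11.63+11.25)/2 × 1 = 11.44
  [6→6.25]: (11.25+11.13)/2 × 0.25 = 2.7975
  [6.25→10.25]: (11.13+8.64)/2 × 4 = 39.54
  [10.25→16.25]: (8.64+5.47)/2 × 6 = 42.33
  Sum = 135.5875 mcg/mL·hr
Extrapolated tail: C_last / k_e = 5.47 / 0.078 = 70.128
AUC_0→∞ = 135.5875 + 70.128 = 205.7155 mcg/mL·hr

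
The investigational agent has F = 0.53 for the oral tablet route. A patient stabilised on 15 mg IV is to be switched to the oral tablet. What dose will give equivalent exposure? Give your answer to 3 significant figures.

D_oral = 28.3 mg

For equal systemic exposure: F × D_ev = D_iv
D_ev = D_iv / F = 15 / 0.53 = 28.3019 mg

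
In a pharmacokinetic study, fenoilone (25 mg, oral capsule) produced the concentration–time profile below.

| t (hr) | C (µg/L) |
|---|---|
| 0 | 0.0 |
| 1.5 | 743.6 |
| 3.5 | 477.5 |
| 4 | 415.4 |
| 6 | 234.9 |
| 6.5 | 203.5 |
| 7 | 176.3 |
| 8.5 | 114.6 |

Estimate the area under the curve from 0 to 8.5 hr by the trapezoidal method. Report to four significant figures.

Trapezoidal AUC_0→8.5:
  [0→1.5]: (0.0+743.6)/2 × 1.5 = 557.7
  [1.5→3.5]: (743.6+477.5)/2 × 2 = 1221.1
  [3.5→4]: (477.5+415.4)/2 × 0.5 = 223.225
  [4→6]: (415.4+234.9)/2 × 2 = 650.3
  [6→6.5]: (234.9+203.5)/2 × 0.5 = 109.6
  [6.5→7]: (203.5+176.3)/2 × 0.5 = 94.95
  [7→8.5]: (176.3+114.6)/2 × 1.5 = 218.175
  Sum = 3075.05 µg/L·hr

AUC = 3075 µg/L·hr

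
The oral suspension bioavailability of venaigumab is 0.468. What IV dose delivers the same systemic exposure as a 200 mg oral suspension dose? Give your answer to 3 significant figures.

D_iv = 93.6 mg

Systemic exposure from an extravascular dose = F × D_ev, so the equivalent IV dose is F × D_ev.
D_iv = F × D_ev = 0.468 × 200 = 93.6 mg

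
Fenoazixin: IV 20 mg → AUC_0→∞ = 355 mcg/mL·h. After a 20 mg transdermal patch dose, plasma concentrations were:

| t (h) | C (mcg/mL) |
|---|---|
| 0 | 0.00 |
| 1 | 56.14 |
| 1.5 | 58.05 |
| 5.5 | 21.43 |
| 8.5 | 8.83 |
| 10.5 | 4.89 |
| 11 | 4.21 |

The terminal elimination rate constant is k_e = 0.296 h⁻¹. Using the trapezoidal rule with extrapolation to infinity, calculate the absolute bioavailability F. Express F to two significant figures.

Trapezoidal AUC_0→11 (transdermal patch):
  [0→1]: (0.00+56.14)/2 × 1 = 28.07
  [1→1.5]: (56.14+58.05)/2 × 0.5 = 28.5475
  [1.5→5.5]: (58.05+21.43)/2 × 4 = 158.96
  [5.5→8.5]: (21.43+8.83)/2 × 3 = 45.39
  [8.5→10.5]: (8.83+4.89)/2 × 2 = 13.72
  [10.5→11]: (4.89+4.21)/2 × 0.5 = 2.275
  Sum = 276.9625 mcg/mL·h
Tail: C_last/k_e = 4.21/0.296 = 14.223
AUC_0→∞ (transdermal patch) = 276.9625 + 14.223 = 291.1855 mcg/mL·h
F = (AUC_ev/D_ev)/(AUC_iv/D_iv) = (291.1855/20)/(355/20) = 14.559275/17.75 = 0.8202

F = 0.82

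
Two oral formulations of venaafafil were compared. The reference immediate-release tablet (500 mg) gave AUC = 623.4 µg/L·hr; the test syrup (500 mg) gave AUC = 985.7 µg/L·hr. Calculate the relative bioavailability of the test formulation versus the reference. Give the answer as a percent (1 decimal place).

F_rel = 158.1%

F_rel = (AUC_test/D_test) / (AUC_ref/D_ref)
      = (985.7/500) / (623.4/500)
      = 1.9714 / 1.2468 = 1.5812 = 158.12%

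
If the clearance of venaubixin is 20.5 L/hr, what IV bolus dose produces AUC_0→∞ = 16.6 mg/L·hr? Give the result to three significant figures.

Dose_iv = CL × AUC_0→∞
     = 20.5 × 16.6 = 340.3 mg

Dose = 340 mg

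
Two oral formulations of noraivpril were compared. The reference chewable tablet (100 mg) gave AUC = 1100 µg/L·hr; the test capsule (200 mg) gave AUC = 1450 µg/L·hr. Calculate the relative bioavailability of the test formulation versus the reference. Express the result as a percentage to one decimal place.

F_rel = (AUC_test/D_test) / (AUC_ref/D_ref)
      = (1450/200) / (1100/100)
      = 7.25 / 11 = 0.6591 = 65.91%

F_rel = 65.9%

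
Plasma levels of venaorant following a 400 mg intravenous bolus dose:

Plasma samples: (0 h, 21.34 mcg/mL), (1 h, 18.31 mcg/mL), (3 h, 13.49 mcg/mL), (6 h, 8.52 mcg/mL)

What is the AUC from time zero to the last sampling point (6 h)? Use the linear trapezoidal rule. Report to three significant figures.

AUC = 84.6 mcg/mL·h

Trapezoidal AUC_0→6:
  [0→1]: (21.34+18.31)/2 × 1 = 19.825
  [1→3]: (18.31+13.49)/2 × 2 = 31.8
  [3→6]: (13.49+8.52)/2 × 3 = 33.015
  Sum = 84.64 mcg/mL·h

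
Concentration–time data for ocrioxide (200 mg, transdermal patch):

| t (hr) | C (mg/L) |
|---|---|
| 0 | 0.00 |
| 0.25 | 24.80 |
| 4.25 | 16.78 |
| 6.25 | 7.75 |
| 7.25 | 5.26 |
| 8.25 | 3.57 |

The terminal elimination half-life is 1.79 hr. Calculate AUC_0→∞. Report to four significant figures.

AUC = 130.9 mg/L·hr

Trapezoidal AUC_0→8.25:
  [0→0.25]: (0.00+24.80)/2 × 0.25 = 3.1
  [0.25→4.25]: (24.80+16.78)/2 × 4 = 83.16
  [4.25→6.25]: (16.78+7.75)/2 × 2 = 24.53
  [6.25→7.25]: (7.75+5.26)/2 × 1 = 6.505
  [7.25→8.25]: (5.26+3.57)/2 × 1 = 4.415
  Sum = 121.71 mg/L·hr
k_e = ln2 / t½ = 0.693147 / 1.79 = 0.3872 hr^-1
Extrapolated tail: C_last / k_e = 3.57 / 0.3872 = 9.220
AUC_0→∞ = 121.71 + 9.220 = 130.93 mg/L·hr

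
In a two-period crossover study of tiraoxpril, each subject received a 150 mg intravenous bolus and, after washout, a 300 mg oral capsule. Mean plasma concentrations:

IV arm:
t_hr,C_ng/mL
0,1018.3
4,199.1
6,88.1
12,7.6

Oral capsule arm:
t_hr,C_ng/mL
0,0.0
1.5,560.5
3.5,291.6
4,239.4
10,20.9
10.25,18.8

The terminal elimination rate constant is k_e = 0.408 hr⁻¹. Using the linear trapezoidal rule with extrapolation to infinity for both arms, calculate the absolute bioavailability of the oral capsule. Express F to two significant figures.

F = 0.37

Trapezoidal AUC_0→12 (IV):
  [0→4]: (1018.3+199.1)/2 × 4 = 2434.8
  [4→6]: (199.1+88.1)/2 × 2 = 287.2
  [6→12]: (88.1+7.6)/2 × 6 = 287.1
  Sum = 3009.1 ng/mL·hr
IV tail: 7.6/0.408 = 18.627; AUC_iv,0→∞ = 3009.1 + 18.627 = 3027.727 ng/mL·hr
Trapezoidal AUC_0→10.25 (oral capsule):
  [0→1.5]: (0.0+560.5)/2 × 1.5 = 420.375
  [1.5→3.5]: (560.5+291.6)/2 × 2 = 852.1
  [3.5→4]: (291.6+239.4)/2 × 0.5 = 132.75
  [4→10]: (239.4+20.9)/2 × 6 = 780.9
  [10→10.25]: (20.9+18.8)/2 × 0.25 = 4.9625
  Sum = 2191.0875 ng/mL·hr
oral capsule tail: 18.8/0.408 = 46.078; AUC_ev,0→∞ = 2191.0875 + 46.078 = 2237.1655 ng/mL·hr
F = (AUC_ev/D_ev)/(AUC_iv/D_iv) = (2237.1655/300)/(3027.727/150) = 7.45722/20.1848 = 0.3694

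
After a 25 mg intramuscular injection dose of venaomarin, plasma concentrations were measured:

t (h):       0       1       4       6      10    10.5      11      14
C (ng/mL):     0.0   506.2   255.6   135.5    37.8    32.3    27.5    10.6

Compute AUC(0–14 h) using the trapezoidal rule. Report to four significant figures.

Trapezoidal AUC_0→14:
  [0→1]: (0.0+506.2)/2 × 1 = 253.1
  [1→4]: (506.2+255.6)/2 × 3 = 1142.7
  [4→6]: (255.6+135.5)/2 × 2 = 391.1
  [6→10]: (135.5+37.8)/2 × 4 = 346.6
  [10→10.5]: (37.8+32.3)/2 × 0.5 = 17.525
  [10.5→11]: (32.3+27.5)/2 × 0.5 = 14.95
  [11→14]: (27.5+10.6)/2 × 3 = 57.15
  Sum = 2223.125 ng/mL·h

AUC = 2223 ng/mL·h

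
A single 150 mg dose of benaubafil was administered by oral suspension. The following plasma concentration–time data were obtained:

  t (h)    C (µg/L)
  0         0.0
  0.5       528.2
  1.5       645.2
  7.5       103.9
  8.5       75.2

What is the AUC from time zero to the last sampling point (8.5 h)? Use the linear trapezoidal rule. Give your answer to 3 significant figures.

Trapezoidal AUC_0→8.5:
  [0→0.5]: (0.0+528.2)/2 × 0.5 = 132.05
  [0.5→1.5]: (528.2+645.2)/2 × 1 = 586.7
  [1.5→7.5]: (645.2+103.9)/2 × 6 = 2247.3
  [7.5→8.5]: (103.9+75.2)/2 × 1 = 89.55
  Sum = 3055.6 µg/L·h

AUC = 3060 µg/L·h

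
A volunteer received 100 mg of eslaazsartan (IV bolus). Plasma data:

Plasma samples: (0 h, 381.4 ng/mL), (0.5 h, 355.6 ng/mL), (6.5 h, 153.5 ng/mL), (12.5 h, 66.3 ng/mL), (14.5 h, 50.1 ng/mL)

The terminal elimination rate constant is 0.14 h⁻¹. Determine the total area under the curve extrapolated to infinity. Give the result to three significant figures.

Trapezoidal AUC_0→14.5:
  [0→0.5]: (381.4+355.6)/2 × 0.5 = 184.25
  [0.5→6.5]: (355.6+153.5)/2 × 6 = 1527.3
  [6.5→12.5]: (153.5+66.3)/2 × 6 = 659.4
  [12.5→14.5]: (66.3+50.1)/2 × 2 = 116.4
  Sum = 2487.35 ng/mL·h
Extrapolated tail: C_last / k_e = 50.1 / 0.14 = 357.857
AUC_0→∞ = 2487.35 + 357.857 = 2845.207 ng/mL·h

AUC = 2850 ng/mL·h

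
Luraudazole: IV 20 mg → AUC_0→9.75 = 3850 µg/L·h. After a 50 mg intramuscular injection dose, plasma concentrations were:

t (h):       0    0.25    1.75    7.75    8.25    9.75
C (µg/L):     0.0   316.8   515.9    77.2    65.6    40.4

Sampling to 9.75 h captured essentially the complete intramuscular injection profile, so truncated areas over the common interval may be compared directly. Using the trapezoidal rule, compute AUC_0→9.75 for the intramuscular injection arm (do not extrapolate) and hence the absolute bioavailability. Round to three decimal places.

Trapezoidal AUC_0→9.75 (intramuscular injection):
  [0→0.25]: (0.0+316.8)/2 × 0.25 = 39.6
  [0.25→1.75]: (316.8+515.9)/2 × 1.5 = 624.525
  [1.75→7.75]: (515.9+77.2)/2 × 6 = 1779.3
  [7.75→8.25]: (77.2+65.6)/2 × 0.5 = 35.7
  [8.25→9.75]: (65.6+40.4)/2 × 1.5 = 79.5
  Sum = 2558.625 µg/L·h
F = (AUC_ev/D_ev)/(AUC_iv/D_iv) = (2558.625/50)/(3850/20) = 51.1725/192.5 = 0.2658

F = 0.266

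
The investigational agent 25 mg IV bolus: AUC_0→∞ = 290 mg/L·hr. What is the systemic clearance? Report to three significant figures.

CL = Dose_iv / AUC_0→∞
   = 25 / 290 = 0.0862069 L/hr

CL = 0.0862 L/hr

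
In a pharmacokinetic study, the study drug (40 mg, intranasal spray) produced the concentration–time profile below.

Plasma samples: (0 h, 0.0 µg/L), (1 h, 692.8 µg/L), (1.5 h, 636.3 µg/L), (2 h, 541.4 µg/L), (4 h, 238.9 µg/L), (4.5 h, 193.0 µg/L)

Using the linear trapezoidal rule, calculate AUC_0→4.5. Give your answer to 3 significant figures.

AUC = 1860 µg/L·h

Trapezoidal AUC_0→4.5:
  [0→1]: (0.0+692.8)/2 × 1 = 346.4
  [1→1.5]: (692.8+636.3)/2 × 0.5 = 332.275
  [1.5→2]: (636.3+541.4)/2 × 0.5 = 294.425
  [2→4]: (541.4+238.9)/2 × 2 = 780.3
  [4→4.5]: (238.9+193.0)/2 × 0.5 = 107.975
  Sum = 1861.375 µg/L·h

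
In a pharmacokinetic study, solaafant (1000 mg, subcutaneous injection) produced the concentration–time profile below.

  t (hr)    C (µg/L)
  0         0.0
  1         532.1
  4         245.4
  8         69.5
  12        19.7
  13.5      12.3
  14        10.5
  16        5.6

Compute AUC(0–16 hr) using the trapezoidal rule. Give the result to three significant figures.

AUC = 2290 µg/L·hr

Trapezoidal AUC_0→16:
  [0→1]: (0.0+532.1)/2 × 1 = 266.05
  [1→4]: (532.1+245.4)/2 × 3 = 1166.25
  [4→8]: (245.4+69.5)/2 × 4 = 629.8
  [8→12]: (69.5+19.7)/2 × 4 = 178.4
  [12→13.5]: (19.7+12.3)/2 × 1.5 = 24.0
  [13.5→14]: (12.3+10.5)/2 × 0.5 = 5.7
  [14→16]: (10.5+5.6)/2 × 2 = 16.1
  Sum = 2286.3 µg/L·hr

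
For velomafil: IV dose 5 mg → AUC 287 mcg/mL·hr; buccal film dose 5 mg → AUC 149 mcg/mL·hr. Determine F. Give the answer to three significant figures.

F = 0.519

F = (AUC_ev / D_ev) / (AUC_iv / D_iv)
  = (149/5) / (287/5)
  = 29.8 / 57.4 = 0.5192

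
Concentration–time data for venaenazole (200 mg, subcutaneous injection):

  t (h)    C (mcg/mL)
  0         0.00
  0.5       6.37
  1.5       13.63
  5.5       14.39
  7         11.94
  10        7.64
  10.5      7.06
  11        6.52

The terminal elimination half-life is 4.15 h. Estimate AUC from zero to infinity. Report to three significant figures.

AUC = 163 mcg/mL·h

Trapezoidal AUC_0→11:
  [0→0.5]: (0.00+6.37)/2 × 0.5 = 1.5925
  [0.5→1.5]: (6.37+13.63)/2 × 1 = 10.0
  [1.5→5.5]: (13.63+14.39)/2 × 4 = 56.04
  [5.5→7]: (14.39+11.94)/2 × 1.5 = 19.7475
  [7→10]: (11.94+7.64)/2 × 3 = 29.37
  [10→10.5]: (7.64+7.06)/2 × 0.5 = 3.675
  [10.5→11]: (7.06+6.52)/2 × 0.5 = 3.395
  Sum = 123.82 mcg/mL·h
k_e = ln2 / t½ = 0.693147 / 4.15 = 0.1670 h^-1
Extrapolated tail: C_last / k_e = 6.52 / 0.167 = 39.042
AUC_0→∞ = 123.82 + 39.042 = 162.862 mcg/mL·h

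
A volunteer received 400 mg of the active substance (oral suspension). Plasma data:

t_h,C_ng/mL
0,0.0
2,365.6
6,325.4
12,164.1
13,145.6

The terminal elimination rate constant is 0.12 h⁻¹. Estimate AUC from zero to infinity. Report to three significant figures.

AUC = 4580 ng/mL·h

Trapezoidal AUC_0→13:
  [0→2]: (0.0+365.6)/2 × 2 = 365.6
  [2→6]: (365.6+325.4)/2 × 4 = 1382.0
  [6→12]: (325.4+164.1)/2 × 6 = 1468.5
  [12→13]: (164.1+145.6)/2 × 1 = 154.85
  Sum = 3370.95 ng/mL·h
Extrapolated tail: C_last / k_e = 145.6 / 0.12 = 1213.333
AUC_0→∞ = 3370.95 + 1213.333 = 4584.283 ng/mL·h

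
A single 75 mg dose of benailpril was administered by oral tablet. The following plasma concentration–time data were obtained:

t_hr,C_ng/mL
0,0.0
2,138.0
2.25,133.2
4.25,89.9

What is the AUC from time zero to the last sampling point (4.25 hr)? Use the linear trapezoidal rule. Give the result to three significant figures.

AUC = 395 ng/mL·hr

Trapezoidal AUC_0→4.25:
  [0→2]: (0.0+138.0)/2 × 2 = 138.0
  [2→2.25]: (138.0+133.2)/2 × 0.25 = 33.9
  [2.25→4.25]: (133.2+89.9)/2 × 2 = 223.1
  Sum = 395.0 ng/mL·hr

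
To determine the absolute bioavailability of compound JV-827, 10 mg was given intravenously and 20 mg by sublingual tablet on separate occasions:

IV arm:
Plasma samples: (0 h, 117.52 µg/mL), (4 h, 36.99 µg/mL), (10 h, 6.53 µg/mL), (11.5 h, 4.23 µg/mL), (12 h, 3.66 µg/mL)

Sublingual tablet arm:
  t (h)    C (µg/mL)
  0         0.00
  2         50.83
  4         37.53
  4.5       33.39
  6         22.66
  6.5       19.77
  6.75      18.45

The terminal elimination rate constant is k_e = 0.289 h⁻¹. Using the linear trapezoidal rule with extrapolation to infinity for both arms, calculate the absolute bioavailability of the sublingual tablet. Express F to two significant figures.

F = 0.30

Trapezoidal AUC_0→12 (IV):
  [0→4]: (117.52+36.99)/2 × 4 = 309.02
  [4→10]: (36.99+6.53)/2 × 6 = 130.56
  [10→11.5]: (6.53+4.23)/2 × 1.5 = 8.07
  [11.5→12]: (4.23+3.66)/2 × 0.5 = 1.9725
  Sum = 449.6225 µg/mL·h
IV tail: 3.66/0.289 = 12.664; AUC_iv,0→∞ = 449.6225 + 12.664 = 462.2865 µg/mL·h
Trapezoidal AUC_0→6.75 (sublingual tablet):
  [0→2]: (0.00+50.83)/2 × 2 = 50.83
  [2→4]: (50.83+37.53)/2 × 2 = 88.36
  [4→4.5]: (37.53+33.39)/2 × 0.5 = 17.73
  [4.5→6]: (33.39+22.66)/2 × 1.5 = 42.0375
  [6→6.5]: (22.66+19.77)/2 × 0.5 = 10.6075
  [6.5→6.75]: (19.77+18.45)/2 × 0.25 = 4.7775
  Sum = 214.3425 µg/mL·h
sublingual tablet tail: 18.45/0.289 = 63.841; AUC_ev,0→∞ = 214.3425 + 63.841 = 278.1835 µg/mL·h
F = (AUC_ev/D_ev)/(AUC_iv/D_iv) = (278.1835/20)/(462.2865/10) = 13.909175/46.22865 = 0.3009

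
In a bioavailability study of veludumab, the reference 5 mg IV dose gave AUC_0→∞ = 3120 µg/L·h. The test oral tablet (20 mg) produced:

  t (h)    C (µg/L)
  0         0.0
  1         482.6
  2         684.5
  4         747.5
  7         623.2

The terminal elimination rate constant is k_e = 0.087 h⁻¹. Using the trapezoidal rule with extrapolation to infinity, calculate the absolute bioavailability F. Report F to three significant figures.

F = 0.920

Trapezoidal AUC_0→7 (oral tablet):
  [0→1]: (0.0+482.6)/2 × 1 = 241.3
  [1→2]: (482.6+684.5)/2 × 1 = 583.55
  [2→4]: (684.5+747.5)/2 × 2 = 1432.0
  [4→7]: (747.5+623.2)/2 × 3 = 2056.05
  Sum = 4312.9 µg/L·h
Tail: C_last/k_e = 623.2/0.087 = 7163.218
AUC_0→∞ (oral tablet) = 4312.9 + 7163.218 = 11476.118 µg/L·h
F = (AUC_ev/D_ev)/(AUC_iv/D_iv) = (11476.118/20)/(3120/5) = 573.8059/624 = 0.9196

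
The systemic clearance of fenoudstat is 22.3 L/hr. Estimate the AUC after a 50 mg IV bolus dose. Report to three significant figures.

AUC = 2.24 mg/L·hr

AUC_0→∞ = Dose_iv / CL
        = 50 / 22.3 = 2.24215 mg/L·hr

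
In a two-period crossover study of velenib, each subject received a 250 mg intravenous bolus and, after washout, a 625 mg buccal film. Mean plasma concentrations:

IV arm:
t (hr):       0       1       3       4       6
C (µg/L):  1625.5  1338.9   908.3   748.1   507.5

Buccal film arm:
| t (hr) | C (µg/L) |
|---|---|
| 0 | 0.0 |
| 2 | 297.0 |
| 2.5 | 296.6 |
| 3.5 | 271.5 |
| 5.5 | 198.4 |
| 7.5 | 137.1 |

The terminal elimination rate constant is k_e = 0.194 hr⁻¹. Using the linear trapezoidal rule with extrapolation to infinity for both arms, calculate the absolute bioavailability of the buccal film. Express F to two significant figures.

Trapezoidal AUC_0→6 (IV):
  [0→1]: (1625.5+1338.9)/2 × 1 = 1482.2
  [1→3]: (1338.9+908.3)/2 × 2 = 2247.2
  [3→4]: (908.3+748.1)/2 × 1 = 828.2
  [4→6]: (748.1+507.5)/2 × 2 = 1255.6
  Sum = 5813.2 µg/L·hr
IV tail: 507.5/0.194 = 2615.979; AUC_iv,0→∞ = 5813.2 + 2615.979 = 8429.179 µg/L·hr
Trapezoidal AUC_0→7.5 (buccal film):
  [0→2]: (0.0+297.0)/2 × 2 = 297.0
  [2→2.5]: (297.0+296.6)/2 × 0.5 = 148.4
  [2.5→3.5]: (296.6+271.5)/2 × 1 = 284.05
  [3.5→5.5]: (271.5+198.4)/2 × 2 = 469.9
  [5.5→7.5]: (198.4+137.1)/2 × 2 = 335.5
  Sum = 1534.85 µg/L·hr
buccal film tail: 137.1/0.194 = 706.701; AUC_ev,0→∞ = 1534.85 + 706.701 = 2241.551 µg/L·hr
F = (AUC_ev/D_ev)/(AUC_iv/D_iv) = (2241.551/625)/(8429.179/250) = 3.5864816/33.716716 = 0.1064

F = 0.11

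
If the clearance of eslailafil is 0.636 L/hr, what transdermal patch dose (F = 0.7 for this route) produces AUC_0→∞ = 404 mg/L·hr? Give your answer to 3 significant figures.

Dose = CL × AUC_0→∞ / F
     = 0.636 × 404 / 0.7 = 367.063 mg

Dose = 367 mg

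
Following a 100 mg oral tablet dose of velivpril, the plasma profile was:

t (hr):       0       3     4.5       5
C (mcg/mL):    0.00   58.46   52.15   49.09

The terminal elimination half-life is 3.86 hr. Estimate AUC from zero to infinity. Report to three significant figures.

AUC = 469 mcg/mL·hr

Trapezoidal AUC_0→5:
  [0→3]: (0.00+58.46)/2 × 3 = 87.69
  [3→4.5]: (58.46+52.15)/2 × 1.5 = 82.9575
  [4.5→5]: (52.15+49.09)/2 × 0.5 = 25.31
  Sum = 195.9575 mcg/mL·hr
k_e = ln2 / t½ = 0.693147 / 3.86 = 0.1796 hr^-1
Extrapolated tail: C_last / k_e = 49.09 / 0.1796 = 273.330
AUC_0→∞ = 195.9575 + 273.330 = 469.2875 mcg/mL·hr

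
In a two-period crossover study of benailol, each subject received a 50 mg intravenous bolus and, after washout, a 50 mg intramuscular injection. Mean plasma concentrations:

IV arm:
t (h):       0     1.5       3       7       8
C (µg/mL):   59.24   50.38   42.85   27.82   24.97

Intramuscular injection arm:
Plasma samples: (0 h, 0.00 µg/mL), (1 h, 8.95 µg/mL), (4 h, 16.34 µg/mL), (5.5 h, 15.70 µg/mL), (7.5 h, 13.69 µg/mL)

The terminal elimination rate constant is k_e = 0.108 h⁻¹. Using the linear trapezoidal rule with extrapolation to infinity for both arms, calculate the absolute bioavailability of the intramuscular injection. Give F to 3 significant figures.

F = 0.404

Trapezoidal AUC_0→8 (IV):
  [0→1.5]: (59.24+50.38)/2 × 1.5 = 82.215
  [1.5→3]: (50.38+42.85)/2 × 1.5 = 69.9225
  [3→7]: (42.85+27.82)/2 × 4 = 141.34
  [7→8]: (27.82+24.97)/2 × 1 = 26.395
  Sum = 319.8725 µg/mL·h
IV tail: 24.97/0.108 = 231.204; AUC_iv,0→∞ = 319.8725 + 231.204 = 551.0765 µg/mL·h
Trapezoidal AUC_0→7.5 (intramuscular injection):
  [0→1]: (0.00+8.95)/2 × 1 = 4.475
  [1→4]: (8.95+16.34)/2 × 3 = 37.935
  [4→5.5]: (16.34+15.70)/2 × 1.5 = 24.03
  [5.5→7.5]: (15.70+13.69)/2 × 2 = 29.39
  Sum = 95.83 µg/mL·h
intramuscular injection tail: 13.69/0.108 = 126.759; AUC_ev,0→∞ = 95.83 + 126.759 = 222.589 µg/mL·h
F = (AUC_ev/D_ev)/(AUC_iv/D_iv) = (222.589/50)/(551.0765/50) = 4.45178/11.02153 = 0.4039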